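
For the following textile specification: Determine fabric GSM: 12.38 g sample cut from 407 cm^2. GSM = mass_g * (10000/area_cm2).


Formula: GSM = mass_g / area_m2
Step 1: Convert area: 407 cm^2 = 407 / 10000 = 0.0407 m^2
Step 2: GSM = 12.38 g / 0.0407 m^2 = 304.2 g/m^2

304.2 g/m^2


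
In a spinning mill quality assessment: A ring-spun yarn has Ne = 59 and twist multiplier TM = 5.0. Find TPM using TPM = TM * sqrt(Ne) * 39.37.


Formula: TPM = TM * sqrt(Ne) * 39.37
Step 1: sqrt(Ne) = sqrt(59) = 7.6811
Step 2: TM * sqrt(Ne) = 5.0 * 7.6811 = 38.4055
Step 3: TPM = 38.4055 * 39.37 = 1512 twists/m

1512 twists/m


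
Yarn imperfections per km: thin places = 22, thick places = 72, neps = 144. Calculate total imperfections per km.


Formula: Total = thin places + thick places + neps
Total = 22 + 72 + 144
Total = 238 imperfections/km

238 imperfections/km


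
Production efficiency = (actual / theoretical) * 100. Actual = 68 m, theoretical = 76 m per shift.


Formula: Efficiency% = (Actual output / Theoretical output) * 100
Efficiency% = (68 / 76) * 100
Efficiency% = 0.894737 * 100 = 89.4737% ≈ 89.5%

89.5%


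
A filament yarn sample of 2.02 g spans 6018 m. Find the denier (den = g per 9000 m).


Formula: den = (mass_g / length_m) * 9000
Substituting: den = (2.02 / 6018) * 9000
Intermediate: 2.02 / 6018 = 0.00033566 g/m
den = 0.00033566 * 9000 = 3.0 denier

3.0 denier


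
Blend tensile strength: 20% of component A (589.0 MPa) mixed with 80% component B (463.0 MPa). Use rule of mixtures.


Formula: Blend property = (fraction_A * property_A) + (fraction_B * property_B)
Step 1: Contribution A = 20/100 * 589.0 MPa = 117.8 MPa
Step 2: Contribution B = 80/100 * 463.0 MPa = 370.4 MPa
Step 3: Blend tensile strength = 117.8 + 370.4 = 488.2 MPa

488.2 MPa


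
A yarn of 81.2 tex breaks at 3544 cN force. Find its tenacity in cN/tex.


Formula: Tenacity = Breaking force / Linear density
Tenacity = 3544 cN / 81.2 tex
Tenacity = 43.65 cN/tex

43.65 cN/tex


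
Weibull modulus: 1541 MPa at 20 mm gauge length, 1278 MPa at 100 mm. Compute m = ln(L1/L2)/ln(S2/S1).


Formula: m = ln(L1/L2) / ln(S2/S1)
Step 1: ln(L1/L2) = ln(20/100) = -1.60944
Step 2: S2/S1 = 1278/1541 = 0.82933
Step 3: ln(S2/S1) = ln(0.82933) = -0.18714
Step 4: m = -1.60944 / -0.18714 = 8.60

8.60 (Weibull m)


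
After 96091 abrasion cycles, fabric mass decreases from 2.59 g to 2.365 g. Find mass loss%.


Formula: Mass loss% = ((m_before - m_after) / m_before) * 100
Step 1: Mass loss = 2.59 - 2.365 = 0.225 g
Step 2: Ratio = 0.225 / 2.59 = 0.0868726
Step 3: Mass loss% = 0.0868726 * 100 = 8.68726% ≈ 8.69%

8.69%


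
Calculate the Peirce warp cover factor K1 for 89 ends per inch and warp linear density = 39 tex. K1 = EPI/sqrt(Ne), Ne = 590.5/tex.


Formula: K1 = EPI / sqrt(Ne), with Ne = 590.5 / tex_warp
Step 1: Ne = 590.5 / 39 = 15.141
Step 2: sqrt(Ne) = sqrt(15.141) = 3.8911
Step 3: K1 = 89 / 3.8911 = 22.9

22.9


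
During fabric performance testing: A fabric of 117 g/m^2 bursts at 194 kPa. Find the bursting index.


Formula: Bursting Index = Bursting Strength / Fabric GSM
BI = 194 kPa / 117 g/m^2
BI = 1.658 kPa/(g/m^2)

1.658 kPa/(g/m^2)


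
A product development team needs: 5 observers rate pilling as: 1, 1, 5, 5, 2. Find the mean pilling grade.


Formula: Mean = sum / count
Sum = 1 + 1 + 5 + 5 + 2 = 14
Mean = 14 / 5 = 2.8

2.8


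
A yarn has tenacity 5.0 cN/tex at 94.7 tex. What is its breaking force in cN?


Formula: Breaking force = Tenacity * Linear density
F = 5.0 cN/tex * 94.7 tex
F = 473.50 cN

473.50 cN


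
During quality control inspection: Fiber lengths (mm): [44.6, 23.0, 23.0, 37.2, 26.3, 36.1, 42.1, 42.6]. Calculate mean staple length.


Formula: Mean = sum of lengths / count
Sum = 44.6 + 23.0 + 23.0 + 37.2 + 26.3 + 36.1 + 42.1 + 42.6
Sum = 274.9 mm
Mean = 274.9 / 8 = 34.36 mm

34.36 mm


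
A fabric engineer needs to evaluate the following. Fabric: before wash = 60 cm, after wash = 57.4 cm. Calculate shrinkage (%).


Formula: Shrinkage% = ((L_before - L_after) / L_before) * 100
Step 1: Shrinkage = 60 - 57.4 = 2.6 cm
Step 2: Shrinkage% = (2.6 / 60) * 100
Step 3: Shrinkage% = 0.043333 * 100 = 4.3333% ≈ 4.3%

4.3%


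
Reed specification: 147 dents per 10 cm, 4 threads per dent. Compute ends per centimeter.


Formula: EPC = (dents per 10 cm * ends per dent) / 10
Step 1: Total ends per 10 cm = 147 * 4 = 588
Step 2: EPC = 588 / 10 = 58.8 ends/cm

58.8 ends/cm


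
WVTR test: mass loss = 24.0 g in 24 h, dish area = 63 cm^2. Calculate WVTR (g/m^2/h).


Formula: WVTR = mass_loss / (area * time)
Step 1: Convert area: 63 cm^2 = 0.0063 m^2
Step 2: WVTR = 24.0 g / (0.0063 m^2 * 24 h)
Step 3: WVTR = 24.0 / 0.1512 = 158.7 g/m^2/h

158.7 g/m^2/h


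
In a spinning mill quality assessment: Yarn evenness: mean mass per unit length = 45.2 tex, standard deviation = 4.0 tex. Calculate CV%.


Formula: CV% = (standard deviation / mean) * 100
Step 1: Ratio = 4.0 / 45.2 = 0.088496
Step 2: CV% = 0.088496 * 100 = 8.8496% ≈ 8.8%

8.8%


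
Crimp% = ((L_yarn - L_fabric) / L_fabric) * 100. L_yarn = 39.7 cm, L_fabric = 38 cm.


Formula: Crimp% = ((L_yarn - L_fabric) / L_fabric) * 100
Step 1: Extension = 39.7 - 38 = 1.7 cm
Step 2: Crimp% = (1.7 / 38) * 100
Step 3: Crimp% = 0.044737 * 100 = 4.4737% ≈ 4.5%

4.5%


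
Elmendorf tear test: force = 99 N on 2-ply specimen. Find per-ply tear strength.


Formula: Per-ply strength = Total force / Number of plies
Per-ply = 99 N / 2
Per-ply = 49.5 N

49.5 N


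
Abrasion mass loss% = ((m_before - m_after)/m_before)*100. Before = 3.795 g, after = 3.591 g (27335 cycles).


Formula: Mass loss% = ((m_before - m_after) / m_before) * 100
Step 1: Mass loss = 3.795 - 3.591 = 0.204 g
Step 2: Ratio = 0.204 / 3.795 = 0.0537549
Step 3: Mass loss% = 0.0537549 * 100 = 5.37549% ≈ 5.38%

5.38%


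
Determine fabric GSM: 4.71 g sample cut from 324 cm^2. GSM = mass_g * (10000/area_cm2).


Formula: GSM = mass_g / area_m2
Step 1: Convert area: 324 cm^2 = 324 / 10000 = 0.0324 m^2
Step 2: GSM = 4.71 g / 0.0324 m^2 = 145.4 g/m^2

145.4 g/m^2


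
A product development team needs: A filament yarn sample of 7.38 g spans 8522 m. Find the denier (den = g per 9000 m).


Formula: den = (mass_g / length_m) * 9000
Substituting: den = (7.38 / 8522) * 9000
Intermediate: 7.38 / 8522 = 0.00086599 g/m
den = 0.00086599 * 9000 = 7.8 denier

7.8 denier


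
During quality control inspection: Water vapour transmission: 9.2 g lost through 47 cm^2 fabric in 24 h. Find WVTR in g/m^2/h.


Formula: WVTR = mass_loss / (area * time)
Step 1: Convert area: 47 cm^2 = 0.0047 m^2
Step 2: WVTR = 9.2 g / (0.0047 m^2 * 24 h)
Step 3: WVTR = 9.2 / 0.1128 = 81.6 g/m^2/h

81.6 g/m^2/h


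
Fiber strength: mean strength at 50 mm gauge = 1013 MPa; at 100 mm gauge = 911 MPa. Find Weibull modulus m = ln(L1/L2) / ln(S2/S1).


Formula: m = ln(L1/L2) / ln(S2/S1)
Step 1: ln(L1/L2) = ln(50/100) = -0.69315
Step 2: S2/S1 = 911/1013 = 0.89931
Step 3: ln(S2/S1) = ln(0.89931) = -0.10613
Step 4: m = -0.69315 / -0.10613 = 6.53

6.53 (Weibull m)


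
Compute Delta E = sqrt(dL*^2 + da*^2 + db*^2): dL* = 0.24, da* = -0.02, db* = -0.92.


Formula: Delta E = sqrt(dL*^2 + da*^2 + db*^2)
Step 1: dL*^2 = 0.24^2 = 0.0576
Step 2: da*^2 = (-0.02)^2 = 0.0004
Step 3: db*^2 = (-0.92)^2 = 0.8464
Step 4: Sum = 0.0576 + 0.0004 + 0.8464 = 0.9044
Step 5: Delta E = sqrt(0.9044) = 0.95

0.95 Delta E


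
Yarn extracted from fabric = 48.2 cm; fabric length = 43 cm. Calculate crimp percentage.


Formula: Crimp% = ((L_yarn - L_fabric) / L_fabric) * 100
Step 1: Extension = 48.2 - 43 = 5.2 cm
Step 2: Crimp% = (5.2 / 43) * 100
Step 3: Crimp% = 0.12093 * 100 = 12.093% ≈ 12.1%

12.1%


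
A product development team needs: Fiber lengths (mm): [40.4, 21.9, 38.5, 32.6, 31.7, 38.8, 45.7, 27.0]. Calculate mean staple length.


Formula: Mean = sum of lengths / count
Sum = 40.4 + 21.9 + 38.5 + 32.6 + 31.7 + 38.8 + 45.7 + 27.0
Sum = 276.6 mm
Mean = 276.6 / 8 = 34.58 mm

34.58 mm


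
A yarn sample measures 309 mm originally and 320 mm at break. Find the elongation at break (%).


Formula: Elongation (%) = ((L_break - L0) / L0) * 100
Step 1: Extension = 320 - 309 = 11 mm
Step 2: Elongation = (11 / 309) * 100
Step 3: Elongation = 0.035599 * 100 = 3.5599% ≈ 3.6%

3.6%


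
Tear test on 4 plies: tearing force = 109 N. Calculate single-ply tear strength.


Formula: Per-ply strength = Total force / Number of plies
Per-ply = 109 N / 4
Per-ply = 27.25 N

27.25 N


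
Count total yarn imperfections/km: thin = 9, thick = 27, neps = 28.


Formula: Total = thin places + thick places + neps
Total = 9 + 27 + 28
Total = 64 imperfections/km

64 imperfections/km


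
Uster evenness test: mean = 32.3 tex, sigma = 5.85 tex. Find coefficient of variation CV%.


Formula: CV% = (standard deviation / mean) * 100
Step 1: Ratio = 5.85 / 32.3 = 0.181115
Step 2: CV% = 0.181115 * 100 = 18.1115% ≈ 18.1%

18.1%


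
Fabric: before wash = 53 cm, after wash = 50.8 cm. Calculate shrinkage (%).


Formula: Shrinkage% = ((L_before - L_after) / L_before) * 100
Step 1: Shrinkage = 53 - 50.8 = 2.2 cm
Step 2: Shrinkage% = (2.2 / 53) * 100
Step 3: Shrinkage% = 0.041509 * 100 = 4.1509% ≈ 4.2%

4.2%


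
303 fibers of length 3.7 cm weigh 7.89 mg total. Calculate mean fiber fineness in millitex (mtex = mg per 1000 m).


Formula: fineness (mtex) = mass (mg) / total length (km) = (mass_mg / total_length_m) * 1000
Step 1: Convert fiber length: 3.7 cm = 0.037 m
Step 2: Total fiber length = 303 * 0.037 = 11.211 m
Step 3: Linear density = 7.89 mg / 11.211 m = 0.7038 mg/m
Step 4: fineness = 0.7038 * 1000 = 703.8 mtex

703.8 mtex


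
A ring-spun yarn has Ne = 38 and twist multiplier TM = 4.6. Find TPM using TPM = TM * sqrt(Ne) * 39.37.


Formula: TPM = TM * sqrt(Ne) * 39.37
Step 1: sqrt(Ne) = sqrt(38) = 6.1644
Step 2: TM * sqrt(Ne) = 4.6 * 6.1644 = 28.3562
Step 3: TPM = 28.3562 * 39.37 = 1116 twists/m

1116 twists/m


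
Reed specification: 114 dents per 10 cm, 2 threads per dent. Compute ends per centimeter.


Formula: EPC = (dents per 10 cm * ends per dent) / 10
Step 1: Total ends per 10 cm = 114 * 2 = 228
Step 2: EPC = 228 / 10 = 22.8 ends/cm

22.8 ends/cm


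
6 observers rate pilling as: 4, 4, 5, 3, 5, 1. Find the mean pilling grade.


Formula: Mean = sum / count
Sum = 4 + 4 + 5 + 3 + 5 + 1 = 22
Mean = 22 / 6 = 3.7

3.7


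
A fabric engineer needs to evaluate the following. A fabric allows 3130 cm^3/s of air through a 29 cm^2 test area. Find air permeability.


Formula: Air Permeability = Airflow / Test Area
AP = 3130 cm^3/s / 29 cm^2
AP = 107.9 cm^3/s/cm^2

107.9 cm^3/s/cm^2


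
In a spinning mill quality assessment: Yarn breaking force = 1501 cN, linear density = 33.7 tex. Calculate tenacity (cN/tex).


Formula: Tenacity = Breaking force / Linear density
Tenacity = 1501 cN / 33.7 tex
Tenacity = 44.54 cN/tex

44.54 cN/tex


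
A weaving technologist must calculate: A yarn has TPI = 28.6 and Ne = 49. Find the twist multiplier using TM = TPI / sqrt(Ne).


Formula: TM = TPI / sqrt(Ne)
Step 1: sqrt(Ne) = sqrt(49) = 7
Step 2: TM = 28.6 / 7 = 4.09

4.09 TM


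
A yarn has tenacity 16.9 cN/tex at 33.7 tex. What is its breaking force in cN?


Formula: Breaking force = Tenacity * Linear density
F = 16.9 cN/tex * 33.7 tex
F = 569.53 cN

569.53 cN


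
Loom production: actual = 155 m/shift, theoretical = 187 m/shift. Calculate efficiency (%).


Formula: Efficiency% = (Actual output / Theoretical output) * 100
Efficiency% = (155 / 187) * 100
Efficiency% = 0.828877 * 100 = 82.8877% ≈ 82.9%

82.9%


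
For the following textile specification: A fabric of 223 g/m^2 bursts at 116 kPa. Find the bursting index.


Formula: Bursting Index = Bursting Strength / Fabric GSM
BI = 116 kPa / 223 g/m^2
BI = 0.520 kPa/(g/m^2)

0.520 kPa/(g/m^2)


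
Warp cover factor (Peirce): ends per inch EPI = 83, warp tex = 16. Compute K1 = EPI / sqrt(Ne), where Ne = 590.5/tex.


Formula: K1 = EPI / sqrt(Ne), with Ne = 590.5 / tex_warp
Step 1: Ne = 590.5 / 16 = 36.906
Step 2: sqrt(Ne) = sqrt(36.906) = 6.075
Step 3: K1 = 83 / 6.075 = 13.7

13.7


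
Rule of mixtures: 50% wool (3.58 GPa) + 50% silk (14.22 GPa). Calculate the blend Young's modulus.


Formula: Blend property = (fraction_A * property_A) + (fraction_B * property_B)
Step 1: Contribution A = 50/100 * 3.58 GPa = 1.79 GPa
Step 2: Contribution B = 50/100 * 14.22 GPa = 7.11 GPa
Step 3: Blend Young's modulus = 1.79 + 7.11 = 8.9 GPa

8.9 GPa


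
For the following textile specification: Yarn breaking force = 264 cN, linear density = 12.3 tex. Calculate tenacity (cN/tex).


Formula: Tenacity = Breaking force / Linear density
Tenacity = 264 cN / 12.3 tex
Tenacity = 21.46 cN/tex

21.46 cN/tex


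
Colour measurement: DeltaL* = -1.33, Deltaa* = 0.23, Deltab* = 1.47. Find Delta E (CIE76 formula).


Formula: Delta E = sqrt(dL*^2 + da*^2 + db*^2)
Step 1: dL*^2 = (-1.33)^2 = 1.7689
Step 2: da*^2 = 0.23^2 = 0.0529
Step 3: db*^2 = 1.47^2 = 2.1609
Step 4: Sum = 1.7689 + 0.0529 + 2.1609 = 3.9827
Step 5: Delta E = sqrt(3.9827) = 2.0

2.0 Delta E


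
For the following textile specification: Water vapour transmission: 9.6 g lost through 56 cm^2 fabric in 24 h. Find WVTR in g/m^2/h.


Formula: WVTR = mass_loss / (area * time)
Step 1: Convert area: 56 cm^2 = 0.0056 m^2
Step 2: WVTR = 9.6 g / (0.0056 m^2 * 24 h)
Step 3: WVTR = 9.6 / 0.1344 = 71.4 g/m^2/h

71.4 g/m^2/h


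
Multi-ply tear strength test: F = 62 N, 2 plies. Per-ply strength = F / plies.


Formula: Per-ply strength = Total force / Number of plies
Per-ply = 62 N / 2
Per-ply = 31 N

31 N


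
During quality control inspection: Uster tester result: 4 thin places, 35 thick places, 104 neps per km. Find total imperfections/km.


Formula: Total = thin places + thick places + neps
Total = 4 + 35 + 104
Total = 143 imperfections/km

143 imperfections/km


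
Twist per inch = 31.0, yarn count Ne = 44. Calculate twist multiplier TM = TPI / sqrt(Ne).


Formula: TM = TPI / sqrt(Ne)
Step 1: sqrt(Ne) = sqrt(44) = 6.6332
Step 2: TM = 31.0 / 6.6332 = 4.67

4.67 TM


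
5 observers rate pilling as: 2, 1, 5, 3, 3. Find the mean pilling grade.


Formula: Mean = sum / count
Sum = 2 + 1 + 5 + 3 + 3 = 14
Mean = 14 / 5 = 2.8

2.8


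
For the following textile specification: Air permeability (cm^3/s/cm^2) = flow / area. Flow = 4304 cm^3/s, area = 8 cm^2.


Formula: Air Permeability = Airflow / Test Area
AP = 4304 cm^3/s / 8 cm^2
AP = 538.0 cm^3/s/cm^2

538.0 cm^3/s/cm^2


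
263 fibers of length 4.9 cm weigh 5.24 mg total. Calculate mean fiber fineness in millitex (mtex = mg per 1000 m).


Formula: fineness (mtex) = mass (mg) / total length (km) = (mass_mg / total_length_m) * 1000
Step 1: Convert fiber length: 4.9 cm = 0.049 m
Step 2: Total fiber length = 263 * 0.049 = 12.887 m
Step 3: Linear density = 5.24 mg / 12.887 m = 0.4066 mg/m
Step 4: fineness = 0.4066 * 1000 = 406.6 mtex

406.6 mtex


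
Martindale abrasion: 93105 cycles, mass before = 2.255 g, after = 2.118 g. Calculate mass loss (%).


Formula: Mass loss% = ((m_before - m_after) / m_before) * 100
Step 1: Mass loss = 2.255 - 2.118 = 0.137 g
Step 2: Ratio = 0.137 / 2.255 = 0.0607539
Step 3: Mass loss% = 0.0607539 * 100 = 6.07539% ≈ 6.08%

6.08%


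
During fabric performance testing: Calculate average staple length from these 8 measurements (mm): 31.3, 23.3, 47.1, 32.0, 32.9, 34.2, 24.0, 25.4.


Formula: Mean = sum of lengths / count
Sum = 31.3 + 23.3 + 47.1 + 32.0 + 32.9 + 34.2 + 24.0 + 25.4
Sum = 250.2 mm
Mean = 250.2 / 8 = 31.28 mm

31.28 mm


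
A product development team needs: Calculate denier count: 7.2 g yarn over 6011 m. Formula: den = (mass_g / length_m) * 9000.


Formula: den = (mass_g / length_m) * 9000
Substituting: den = (7.2 / 6011) * 9000
Intermediate: 7.2 / 6011 = 0.0011978 g/m
den = 0.0011978 * 9000 = 10.8 denier

10.8 denier


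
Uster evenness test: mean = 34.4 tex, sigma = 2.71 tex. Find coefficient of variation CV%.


Formula: CV% = (standard deviation / mean) * 100
Step 1: Ratio = 2.71 / 34.4 = 0.078779
Step 2: CV% = 0.078779 * 100 = 7.8779% ≈ 7.9%

7.9%


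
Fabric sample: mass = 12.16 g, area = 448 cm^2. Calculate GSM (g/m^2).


Formula: GSM = mass_g / area_m2
Step 1: Convert area: 448 cm^2 = 448 / 10000 = 0.0448 m^2
Step 2: GSM = 12.16 g / 0.0448 m^2 = 271.4 g/m^2

271.4 g/m^2


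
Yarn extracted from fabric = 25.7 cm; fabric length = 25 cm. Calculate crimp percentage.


Formula: Crimp% = ((L_yarn - L_fabric) / L_fabric) * 100
Step 1: Extension = 25.7 - 25 = 0.7 cm
Step 2: Crimp% = (0.7 / 25) * 100
Step 3: Crimp% = 0.028 * 100 = 2.8%

2.8%


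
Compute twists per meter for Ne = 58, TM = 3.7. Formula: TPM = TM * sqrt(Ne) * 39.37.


Formula: TPM = TM * sqrt(Ne) * 39.37
Step 1: sqrt(Ne) = sqrt(58) = 7.6158
Step 2: TM * sqrt(Ne) = 3.7 * 7.6158 = 28.1785
Step 3: TPM = 28.1785 * 39.37 = 1109 twists/m

1109 twists/m


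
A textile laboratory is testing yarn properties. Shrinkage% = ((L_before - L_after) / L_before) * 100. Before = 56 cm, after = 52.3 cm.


Formula: Shrinkage% = ((L_before - L_after) / L_before) * 100
Step 1: Shrinkage = 56 - 52.3 = 3.7 cm
Step 2: Shrinkage% = (3.7 / 56) * 100
Step 3: Shrinkage% = 0.066071 * 100 = 6.6071% ≈ 6.6%

6.6%


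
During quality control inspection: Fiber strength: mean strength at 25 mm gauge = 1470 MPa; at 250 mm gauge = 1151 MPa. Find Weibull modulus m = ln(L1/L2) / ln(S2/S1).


Formula: m = ln(L1/L2) / ln(S2/S1)
Step 1: ln(L1/L2) = ln(25/250) = -2.30259
Step 2: S2/S1 = 1151/1470 = 0.78299
Step 3: ln(S2/S1) = ln(0.78299) = -0.24464
Step 4: m = -2.30259 / -0.24464 = 9.41

9.41 (Weibull m)


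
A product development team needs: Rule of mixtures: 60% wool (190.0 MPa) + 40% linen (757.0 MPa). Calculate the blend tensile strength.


Formula: Blend property = (fraction_A * property_A) + (fraction_B * property_B)
Step 1: Contribution A = 60/100 * 190.0 MPa = 114.0 MPa
Step 2: Contribution B = 40/100 * 757.0 MPa = 302.8 MPa
Step 3: Blend tensile strength = 114.0 + 302.8 = 416.8 MPa

416.8 MPa


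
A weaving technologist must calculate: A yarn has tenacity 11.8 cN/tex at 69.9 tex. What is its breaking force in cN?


Formula: Breaking force = Tenacity * Linear density
F = 11.8 cN/tex * 69.9 tex
F = 824.82 cN

824.82 cN


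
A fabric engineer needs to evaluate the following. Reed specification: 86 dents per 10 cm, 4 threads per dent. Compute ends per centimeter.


Formula: EPC = (dents per 10 cm * ends per dent) / 10
Step 1: Total ends per 10 cm = 86 * 4 = 344
Step 2: EPC = 344 / 10 = 34.4 ends/cm

34.4 ends/cm


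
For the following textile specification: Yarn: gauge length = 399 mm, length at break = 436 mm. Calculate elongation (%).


Formula: Elongation (%) = ((L_break - L0) / L0) * 100
Step 1: Extension = 436 - 399 = 37 mm
Step 2: Elongation = (37 / 399) * 100
Step 3: Elongation = 0.092732 * 100 = 9.2732% ≈ 9.3%

9.3%


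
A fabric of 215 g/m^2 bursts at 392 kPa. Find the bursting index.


Formula: Bursting Index = Bursting Strength / Fabric GSM
BI = 392 kPa / 215 g/m^2
BI = 1.823 kPa/(g/m^2)

1.823 kPa/(g/m^2)


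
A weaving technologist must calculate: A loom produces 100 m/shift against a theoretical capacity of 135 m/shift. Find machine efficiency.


Formula: Efficiency% = (Actual output / Theoretical output) * 100
Efficiency% = (100 / 135) * 100
Efficiency% = 0.740741 * 100 = 74.0741% ≈ 74.1%

74.1%


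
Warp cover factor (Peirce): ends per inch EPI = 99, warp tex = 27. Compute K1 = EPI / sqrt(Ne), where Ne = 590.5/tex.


Formula: K1 = EPI / sqrt(Ne), with Ne = 590.5 / tex_warp
Step 1: Ne = 590.5 / 27 = 21.87
Step 2: sqrt(Ne) = sqrt(21.87) = 4.6765
Step 3: K1 = 99 / 4.6765 = 21.2

21.2


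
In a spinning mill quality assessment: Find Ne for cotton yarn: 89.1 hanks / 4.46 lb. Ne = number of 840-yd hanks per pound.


Formula: Ne = hanks / mass_lb
Substituting: Ne = 89.1 / 4.46
Ne = 20.0

20.0 Ne


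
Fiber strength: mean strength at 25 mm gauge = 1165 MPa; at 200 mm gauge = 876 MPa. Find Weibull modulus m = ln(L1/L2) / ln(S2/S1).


Formula: m = ln(L1/L2) / ln(S2/S1)
Step 1: ln(L1/L2) = ln(25/200) = -2.07944
Step 2: S2/S1 = 876/1165 = 0.75193
Step 3: ln(S2/S1) = ln(0.75193) = -0.28511
Step 4: m = -2.07944 / -0.28511 = 7.29

7.29 (Weibull m)


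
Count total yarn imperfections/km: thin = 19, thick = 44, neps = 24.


Formula: Total = thin places + thick places + neps
Total = 19 + 44 + 24
Total = 87 imperfections/km

87 imperfections/km


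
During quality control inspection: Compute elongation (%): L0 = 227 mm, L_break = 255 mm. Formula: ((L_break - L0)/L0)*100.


Formula: Elongation (%) = ((L_break - L0) / L0) * 100
Step 1: Extension = 255 - 227 = 28 mm
Step 2: Elongation = (28 / 227) * 100
Step 3: Elongation = 0.123348 * 100 = 12.3348% ≈ 12.3%

12.3%


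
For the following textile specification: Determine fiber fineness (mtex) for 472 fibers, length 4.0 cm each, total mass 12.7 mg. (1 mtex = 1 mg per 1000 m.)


Formula: fineness (mtex) = mass (mg) / total length (km) = (mass_mg / total_length_m) * 1000
Step 1: Convert fiber length: 4.0 cm = 0.04 m
Step 2: Total fiber length = 472 * 0.04 = 18.88 m
Step 3: Linear density = 12.7 mg / 18.88 m = 0.6727 mg/m
Step 4: fineness = 0.6727 * 1000 = 672.7 mtex

672.7 mtex


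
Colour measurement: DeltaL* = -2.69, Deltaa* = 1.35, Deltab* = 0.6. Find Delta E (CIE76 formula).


Formula: Delta E = sqrt(dL*^2 + da*^2 + db*^2)
Step 1: dL*^2 = (-2.69)^2 = 7.2361
Step 2: da*^2 = 1.35^2 = 1.8225
Step 3: db*^2 = 0.6^2 = 0.36
Step 4: Sum = 7.2361 + 1.8225 + 0.36 = 9.4186
Step 5: Delta E = sqrt(9.4186) = 3.07

3.07 Delta E


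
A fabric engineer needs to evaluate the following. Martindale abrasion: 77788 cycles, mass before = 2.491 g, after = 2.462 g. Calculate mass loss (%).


Formula: Mass loss% = ((m_before - m_after) / m_before) * 100
Step 1: Mass loss = 2.491 - 2.462 = 0.029 g
Step 2: Ratio = 0.029 / 2.491 = 0.0116419
Step 3: Mass loss% = 0.0116419 * 100 = 1.16419% ≈ 1.16%

1.16%


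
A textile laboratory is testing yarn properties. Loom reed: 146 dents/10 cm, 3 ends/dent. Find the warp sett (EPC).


Formula: EPC = (dents per 10 cm * ends per dent) / 10
Step 1: Total ends per 10 cm = 146 * 3 = 438
Step 2: EPC = 438 / 10 = 43.8 ends/cm

43.8 ends/cm


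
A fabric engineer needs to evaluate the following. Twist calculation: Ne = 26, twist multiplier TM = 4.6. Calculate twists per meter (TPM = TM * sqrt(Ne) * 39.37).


Formula: TPM = TM * sqrt(Ne) * 39.37
Step 1: sqrt(Ne) = sqrt(26) = 5.099
Step 2: TM * sqrt(Ne) = 4.6 * 5.099 = 23.4554
Step 3: TPM = 23.4554 * 39.37 = 923 twists/m

923 twists/m


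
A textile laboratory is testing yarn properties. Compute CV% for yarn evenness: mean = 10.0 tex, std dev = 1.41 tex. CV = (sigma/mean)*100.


Formula: CV% = (standard deviation / mean) * 100
Step 1: Ratio = 1.41 / 10.0 = 0.141
Step 2: CV% = 0.141 * 100 = 14.1%

14.1%


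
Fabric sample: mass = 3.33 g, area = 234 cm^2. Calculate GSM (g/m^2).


Formula: GSM = mass_g / area_m2
Step 1: Convert area: 234 cm^2 = 234 / 10000 = 0.0234 m^2
Step 2: GSM = 3.33 g / 0.0234 m^2 = 142.3 g/m^2

142.3 g/m^2


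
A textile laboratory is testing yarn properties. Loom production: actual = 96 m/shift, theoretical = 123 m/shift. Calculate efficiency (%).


Formula: Efficiency% = (Actual output / Theoretical output) * 100
Efficiency% = (96 / 123) * 100
Efficiency% = 0.780488 * 100 = 78.0488% ≈ 78.0%

78.0%


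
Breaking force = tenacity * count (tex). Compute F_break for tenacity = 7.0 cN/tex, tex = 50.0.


Formula: Breaking force = Tenacity * Linear density
F = 7.0 cN/tex * 50.0 tex
F = 350.00 cN

350.00 cN


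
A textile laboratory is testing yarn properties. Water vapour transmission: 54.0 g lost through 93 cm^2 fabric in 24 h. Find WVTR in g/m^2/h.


Formula: WVTR = mass_loss / (area * time)
Step 1: Convert area: 93 cm^2 = 0.0093 m^2
Step 2: WVTR = 54.0 g / (0.0093 m^2 * 24 h)
Step 3: WVTR = 54.0 / 0.2232 = 241.9 g/m^2/h

241.9 g/m^2/h


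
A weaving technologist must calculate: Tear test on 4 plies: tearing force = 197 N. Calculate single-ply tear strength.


Formula: Per-ply strength = Total force / Number of plies
Per-ply = 197 N / 4
Per-ply = 49.25 N

49.25 N


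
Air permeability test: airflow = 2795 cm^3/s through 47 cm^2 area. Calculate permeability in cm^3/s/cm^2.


Formula: Air Permeability = Airflow / Test Area
AP = 2795 cm^3/s / 47 cm^2
AP = 59.5 cm^3/s/cm^2

59.5 cm^3/s/cm^2


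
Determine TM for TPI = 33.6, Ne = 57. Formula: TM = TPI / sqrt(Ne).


Formula: TM = TPI / sqrt(Ne)
Step 1: sqrt(Ne) = sqrt(57) = 7.5498
Step 2: TM = 33.6 / 7.5498 = 4.45

4.45 TM


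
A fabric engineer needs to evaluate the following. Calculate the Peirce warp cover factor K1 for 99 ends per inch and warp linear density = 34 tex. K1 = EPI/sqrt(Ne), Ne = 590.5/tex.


Formula: K1 = EPI / sqrt(Ne), with Ne = 590.5 / tex_warp
Step 1: Ne = 590.5 / 34 = 17.368
Step 2: sqrt(Ne) = sqrt(17.368) = 4.1675
Step 3: K1 = 99 / 4.1675 = 23.8

23.8


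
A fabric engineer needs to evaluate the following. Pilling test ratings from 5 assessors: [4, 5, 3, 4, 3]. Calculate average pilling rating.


Formula: Mean = sum / count
Sum = 4 + 5 + 3 + 4 + 3 = 19
Mean = 19 / 5 = 3.8

3.8


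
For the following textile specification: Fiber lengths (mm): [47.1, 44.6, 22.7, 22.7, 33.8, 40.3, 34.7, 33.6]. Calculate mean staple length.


Formula: Mean = sum of lengths / count
Sum = 47.1 + 44.6 + 22.7 + 22.7 + 33.8 + 40.3 + 34.7 + 33.6
Sum = 279.5 mm
Mean = 279.5 / 8 = 34.94 mm

34.94 mm


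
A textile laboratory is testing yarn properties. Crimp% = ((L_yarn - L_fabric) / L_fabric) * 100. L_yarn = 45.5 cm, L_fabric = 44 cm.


Formula: Crimp% = ((L_yarn - L_fabric) / L_fabric) * 100
Step 1: Extension = 45.5 - 44 = 1.5 cm
Step 2: Crimp% = (1.5 / 44) * 100
Step 3: Crimp% = 0.034091 * 100 = 3.4091% ≈ 3.4%

3.4%


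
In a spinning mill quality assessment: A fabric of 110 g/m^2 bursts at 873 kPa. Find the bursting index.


Formula: Bursting Index = Bursting Strength / Fabric GSM
BI = 873 kPa / 110 g/m^2
BI = 7.936 kPa/(g/m^2)

7.936 kPa/(g/m^2)


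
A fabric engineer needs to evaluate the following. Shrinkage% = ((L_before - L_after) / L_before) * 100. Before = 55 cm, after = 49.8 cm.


Formula: Shrinkage% = ((L_before - L_after) / L_before) * 100
Step 1: Shrinkage = 55 - 49.8 = 5.2 cm
Step 2: Shrinkage% = (5.2 / 55) * 100
Step 3: Shrinkage% = 0.094545 * 100 = 9.4545% ≈ 9.5%

9.5%


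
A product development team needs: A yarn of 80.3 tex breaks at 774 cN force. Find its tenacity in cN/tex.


Formula: Tenacity = Breaking force / Linear density
Tenacity = 774 cN / 80.3 tex
Tenacity = 9.64 cN/tex

9.64 cN/tex


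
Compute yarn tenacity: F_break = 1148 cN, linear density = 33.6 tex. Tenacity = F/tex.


Formula: Tenacity = Breaking force / Linear density
Tenacity = 1148 cN / 33.6 tex
Tenacity = 34.17 cN/tex

34.17 cN/tex


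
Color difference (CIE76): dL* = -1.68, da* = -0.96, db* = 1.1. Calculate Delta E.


Formula: Delta E = sqrt(dL*^2 + da*^2 + db*^2)
Step 1: dL*^2 = (-1.68)^2 = 2.8224
Step 2: da*^2 = (-0.96)^2 = 0.9216
Step 3: db*^2 = 1.1^2 = 1.21
Step 4: Sum = 2.8224 + 0.9216 + 1.21 = 4.954
Step 5: Delta E = sqrt(4.954) = 2.23

2.23 Delta E


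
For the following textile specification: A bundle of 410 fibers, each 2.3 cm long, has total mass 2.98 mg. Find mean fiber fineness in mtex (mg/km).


Formula: fineness (mtex) = mass (mg) / total length (km) = (mass_mg / total_length_m) * 1000
Step 1: Convert fiber length: 2.3 cm = 0.023 m
Step 2: Total fiber length = 410 * 0.023 = 9.43 m
Step 3: Linear density = 2.98 mg / 9.43 m = 0.3160 mg/m
Step 4: fineness = 0.3160 * 1000 = 316.0 mtex

316.0 mtex


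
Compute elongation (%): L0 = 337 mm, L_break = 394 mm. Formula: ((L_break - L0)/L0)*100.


Formula: Elongation (%) = ((L_break - L0) / L0) * 100
Step 1: Extension = 394 - 337 = 57 mm
Step 2: Elongation = (57 / 337) * 100
Step 3: Elongation = 0.169139 * 100 = 16.9139% ≈ 16.9%

16.9%


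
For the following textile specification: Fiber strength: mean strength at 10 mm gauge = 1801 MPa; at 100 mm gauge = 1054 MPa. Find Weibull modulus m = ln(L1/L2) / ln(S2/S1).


Formula: m = ln(L1/L2) / ln(S2/S1)
Step 1: ln(L1/L2) = ln(10/100) = -2.30259
Step 2: S2/S1 = 1054/1801 = 0.58523
Step 3: ln(S2/S1) = ln(0.58523) = -0.53575
Step 4: m = -2.30259 / -0.53575 = 4.30

4.30 (Weibull m)


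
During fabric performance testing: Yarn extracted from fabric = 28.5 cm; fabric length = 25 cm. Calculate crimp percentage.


Formula: Crimp% = ((L_yarn - L_fabric) / L_fabric) * 100
Step 1: Extension = 28.5 - 25 = 3.5 cm
Step 2: Crimp% = (3.5 / 25) * 100
Step 3: Crimp% = 0.14 * 100 = 14.0%

14.0%


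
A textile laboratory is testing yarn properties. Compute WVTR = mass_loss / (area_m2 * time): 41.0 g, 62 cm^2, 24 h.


Formula: WVTR = mass_loss / (area * time)
Step 1: Convert area: 62 cm^2 = 0.0062 m^2
Step 2: WVTR = 41.0 g / (0.0062 m^2 * 24 h)
Step 3: WVTR = 41.0 / 0.1488 = 275.5 g/m^2/h

275.5 g/m^2/h


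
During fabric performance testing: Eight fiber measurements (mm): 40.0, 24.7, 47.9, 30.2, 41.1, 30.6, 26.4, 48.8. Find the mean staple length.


Formula: Mean = sum of lengths / count
Sum = 40.0 + 24.7 + 47.9 + 30.2 + 41.1 + 30.6 + 26.4 + 48.8
Sum = 289.7 mm
Mean = 289.7 / 8 = 36.21 mm

36.21 mm


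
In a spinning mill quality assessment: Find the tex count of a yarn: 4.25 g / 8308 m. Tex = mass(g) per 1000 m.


Formula: Tex = (mass_g / length_m) * 1000
Substituting: Tex = (4.25 / 8308) * 1000
Intermediate: 4.25 / 8308 = 0.00051156 g/m
Tex = 0.00051156 * 1000 = 0.51 tex

0.51 tex


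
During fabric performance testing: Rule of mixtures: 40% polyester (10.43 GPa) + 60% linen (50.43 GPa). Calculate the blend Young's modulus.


Formula: Blend property = (fraction_A * property_A) + (fraction_B * property_B)
Step 1: Contribution A = 40/100 * 10.43 GPa = 4.172 GPa
Step 2: Contribution B = 60/100 * 50.43 GPa = 30.258 GPa
Step 3: Blend Young's modulus = 4.172 + 30.258 = 34.43 GPa

34.43 GPa


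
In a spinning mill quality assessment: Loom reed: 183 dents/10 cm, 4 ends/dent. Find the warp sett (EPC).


Formula: EPC = (dents per 10 cm * ends per dent) / 10
Step 1: Total ends per 10 cm = 183 * 4 = 732
Step 2: EPC = 732 / 10 = 73.2 ends/cm

73.2 ends/cm


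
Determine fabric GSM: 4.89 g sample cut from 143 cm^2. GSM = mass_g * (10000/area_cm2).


Formula: GSM = mass_g / area_m2
Step 1: Convert area: 143 cm^2 = 143 / 10000 = 0.0143 m^2
Step 2: GSM = 4.89 g / 0.0143 m^2 = 342.0 g/m^2

342.0 g/m^2


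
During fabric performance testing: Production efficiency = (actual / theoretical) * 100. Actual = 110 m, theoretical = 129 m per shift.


Formula: Efficiency% = (Actual output / Theoretical output) * 100
Efficiency% = (110 / 129) * 100
Efficiency% = 0.852713 * 100 = 85.2713% ≈ 85.3%

85.3%


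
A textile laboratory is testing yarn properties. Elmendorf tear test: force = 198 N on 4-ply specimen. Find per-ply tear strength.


Formula: Per-ply strength = Total force / Number of plies
Per-ply = 198 N / 4
Per-ply = 49.5 N

49.5 N


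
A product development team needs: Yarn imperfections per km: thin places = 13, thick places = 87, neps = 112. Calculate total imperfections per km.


Formula: Total = thin places + thick places + neps
Total = 13 + 87 + 112
Total = 212 imperfections/km

212 imperfections/km


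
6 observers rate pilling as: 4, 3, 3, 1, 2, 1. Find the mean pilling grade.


Formula: Mean = sum / count
Sum = 4 + 3 + 3 + 1 + 2 + 1 = 14
Mean = 14 / 6 = 2.3

2.3


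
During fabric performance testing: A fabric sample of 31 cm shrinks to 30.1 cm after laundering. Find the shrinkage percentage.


Formula: Shrinkage% = ((L_before - L_after) / L_before) * 100
Step 1: Shrinkage = 31 - 30.1 = 0.9 cm
Step 2: Shrinkage% = (0.9 / 31) * 100
Step 3: Shrinkage% = 0.029032 * 100 = 2.9032% ≈ 2.9%

2.9%


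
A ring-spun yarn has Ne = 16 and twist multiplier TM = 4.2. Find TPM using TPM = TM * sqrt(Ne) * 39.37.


Formula: TPM = TM * sqrt(Ne) * 39.37
Step 1: sqrt(Ne) = sqrt(16) = 4
Step 2: TM * sqrt(Ne) = 4.2 * 4 = 16.8
Step 3: TPM = 16.8 * 39.37 = 661 twists/m

661 twists/m


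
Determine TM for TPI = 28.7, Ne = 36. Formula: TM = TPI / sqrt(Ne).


Formula: TM = TPI / sqrt(Ne)
Step 1: sqrt(Ne) = sqrt(36) = 6
Step 2: TM = 28.7 / 6 = 4.78

4.78 TM


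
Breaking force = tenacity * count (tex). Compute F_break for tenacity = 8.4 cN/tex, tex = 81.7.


Formula: Breaking force = Tenacity * Linear density
F = 8.4 cN/tex * 81.7 tex
F = 686.28 cN

686.28 cN


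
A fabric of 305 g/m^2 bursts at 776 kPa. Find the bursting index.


Formula: Bursting Index = Bursting Strength / Fabric GSM
BI = 776 kPa / 305 g/m^2
BI = 2.544 kPa/(g/m^2)

2.544 kPa/(g/m^2)


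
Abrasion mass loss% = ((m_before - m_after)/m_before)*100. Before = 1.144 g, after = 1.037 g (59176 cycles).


Formula: Mass loss% = ((m_before - m_after) / m_before) * 100
Step 1: Mass loss = 1.144 - 1.037 = 0.107 g
Step 2: Ratio = 0.107 / 1.144 = 0.0935315
Step 3: Mass loss% = 0.0935315 * 100 = 9.35315% ≈ 9.35%

9.35%


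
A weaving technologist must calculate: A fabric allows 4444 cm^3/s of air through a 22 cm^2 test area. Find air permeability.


Formula: Air Permeability = Airflow / Test Area
AP = 4444 cm^3/s / 22 cm^2
AP = 202.0 cm^3/s/cm^2

202.0 cm^3/s/cm^2


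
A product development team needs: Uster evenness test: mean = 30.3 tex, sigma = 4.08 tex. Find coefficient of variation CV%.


Formula: CV% = (standard deviation / mean) * 100
Step 1: Ratio = 4.08 / 30.3 = 0.134653
Step 2: CV% = 0.134653 * 100 = 13.4653% ≈ 13.5%

13.5%


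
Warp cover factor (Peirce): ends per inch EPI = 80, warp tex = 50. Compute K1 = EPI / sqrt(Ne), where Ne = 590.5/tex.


Formula: K1 = EPI / sqrt(Ne), with Ne = 590.5 / tex_warp
Step 1: Ne = 590.5 / 50 = 11.81
Step 2: sqrt(Ne) = sqrt(11.81) = 3.4366
Step 3: K1 = 80 / 3.4366 = 23.3

23.3


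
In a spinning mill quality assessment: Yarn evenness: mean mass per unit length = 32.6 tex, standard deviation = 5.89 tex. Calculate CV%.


Formula: CV% = (standard deviation / mean) * 100
Step 1: Ratio = 5.89 / 32.6 = 0.180675
Step 2: CV% = 0.180675 * 100 = 18.0675% ≈ 18.1%

18.1%


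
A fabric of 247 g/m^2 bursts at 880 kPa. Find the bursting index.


Formula: Bursting Index = Bursting Strength / Fabric GSM
BI = 880 kPa / 247 g/m^2
BI = 3.563 kPa/(g/m^2)

3.563 kPa/(g/m^2)


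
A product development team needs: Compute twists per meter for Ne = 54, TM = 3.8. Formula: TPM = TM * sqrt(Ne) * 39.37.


Formula: TPM = TM * sqrt(Ne) * 39.37
Step 1: sqrt(Ne) = sqrt(54) = 7.3485
Step 2: TM * sqrt(Ne) = 3.8 * 7.3485 = 27.9243
Step 3: TPM = 27.9243 * 39.37 = 1099 twists/m

1099 twists/m


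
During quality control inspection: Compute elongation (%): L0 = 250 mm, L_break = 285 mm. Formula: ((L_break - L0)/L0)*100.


Formula: Elongation (%) = ((L_break - L0) / L0) * 100
Step 1: Extension = 285 - 250 = 35 mm
Step 2: Elongation = (35 / 250) * 100
Step 3: Elongation = 0.14 * 100 = 14.0%

14.0%


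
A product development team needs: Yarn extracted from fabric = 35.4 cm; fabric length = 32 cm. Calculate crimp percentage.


Formula: Crimp% = ((L_yarn - L_fabric) / L_fabric) * 100
Step 1: Extension = 35.4 - 32 = 3.4 cm
Step 2: Crimp% = (3.4 / 32) * 100
Step 3: Crimp% = 0.10625 * 100 = 10.625% ≈ 10.6%

10.6%


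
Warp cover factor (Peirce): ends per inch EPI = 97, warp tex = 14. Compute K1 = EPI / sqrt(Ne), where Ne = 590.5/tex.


Formula: K1 = EPI / sqrt(Ne), with Ne = 590.5 / tex_warp
Step 1: Ne = 590.5 / 14 = 42.179
Step 2: sqrt(Ne) = sqrt(42.179) = 6.4945
Step 3: K1 = 97 / 6.4945 = 14.9

14.9


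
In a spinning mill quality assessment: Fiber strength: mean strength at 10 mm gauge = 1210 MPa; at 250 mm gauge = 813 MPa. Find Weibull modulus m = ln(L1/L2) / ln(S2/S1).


Formula: m = ln(L1/L2) / ln(S2/S1)
Step 1: ln(L1/L2) = ln(10/250) = -3.21888
Step 2: S2/S1 = 813/1210 = 0.6719
Step 3: ln(S2/S1) = ln(0.6719) = -0.39765
Step 4: m = -3.21888 / -0.39765 = 8.09

8.09 (Weibull m)


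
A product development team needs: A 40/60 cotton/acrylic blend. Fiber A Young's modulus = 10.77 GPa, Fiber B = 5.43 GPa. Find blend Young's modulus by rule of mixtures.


Formula: Blend property = (fraction_A * property_A) + (fraction_B * property_B)
Step 1: Contribution A = 40/100 * 10.77 GPa = 4.308 GPa
Step 2: Contribution B = 60/100 * 5.43 GPa = 3.258 GPa
Step 3: Blend Young's modulus = 4.308 + 3.258 = 7.566 GPa

7.566 GPa


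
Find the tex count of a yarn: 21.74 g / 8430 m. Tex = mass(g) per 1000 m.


Formula: Tex = (mass_g / length_m) * 1000
Substituting: Tex = (21.74 / 8430) * 1000
Intermediate: 21.74 / 8430 = 0.00257888 g/m
Tex = 0.00257888 * 1000 = 2.58 tex

2.58 tex


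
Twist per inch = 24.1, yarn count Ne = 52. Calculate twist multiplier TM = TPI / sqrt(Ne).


Formula: TM = TPI / sqrt(Ne)
Step 1: sqrt(Ne) = sqrt(52) = 7.2111
Step 2: TM = 24.1 / 7.2111 = 3.34

3.34 TM


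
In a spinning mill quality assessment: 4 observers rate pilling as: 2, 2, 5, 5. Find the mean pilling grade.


Formula: Mean = sum / count
Sum = 2 + 2 + 5 + 5 = 14
Mean = 14 / 4 = 3.5

3.5


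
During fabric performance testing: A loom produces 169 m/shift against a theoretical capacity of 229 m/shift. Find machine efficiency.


Formula: Efficiency% = (Actual output / Theoretical output) * 100
Efficiency% = (169 / 229) * 100
Efficiency% = 0.737991 * 100 = 73.7991% ≈ 73.8%

73.8%


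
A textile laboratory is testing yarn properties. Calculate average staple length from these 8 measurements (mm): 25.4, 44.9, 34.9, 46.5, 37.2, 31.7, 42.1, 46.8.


Formula: Mean = sum of lengths / count
Sum = 25.4 + 44.9 + 34.9 + 46.5 + 37.2 + 31.7 + 42.1 + 46.8
Sum = 309.5 mm
Mean = 309.5 / 8 = 38.69 mm

38.69 mm


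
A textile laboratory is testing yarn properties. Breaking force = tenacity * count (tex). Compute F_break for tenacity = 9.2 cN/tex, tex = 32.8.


Formula: Breaking force = Tenacity * Linear density
F = 9.2 cN/tex * 32.8 tex
F = 301.76 cN

301.76 cN


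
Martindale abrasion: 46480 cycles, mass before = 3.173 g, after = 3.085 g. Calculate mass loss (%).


Formula: Mass loss% = ((m_before - m_after) / m_before) * 100
Step 1: Mass loss = 3.173 - 3.085 = 0.088 g
Step 2: Ratio = 0.088 / 3.173 = 0.027734
Step 3: Mass loss% = 0.027734 * 100 = 2.7734% ≈ 2.77%

2.77%


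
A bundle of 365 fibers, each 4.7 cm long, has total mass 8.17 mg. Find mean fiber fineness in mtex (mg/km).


Formula: fineness (mtex) = mass (mg) / total length (km) = (mass_mg / total_length_m) * 1000
Step 1: Convert fiber length: 4.7 cm = 0.047 m
Step 2: Total fiber length = 365 * 0.047 = 17.155 m
Step 3: Linear density = 8.17 mg / 17.155 m = 0.4762 mg/m
Step 4: fineness = 0.4762 * 1000 = 476.2 mtex

476.2 mtex


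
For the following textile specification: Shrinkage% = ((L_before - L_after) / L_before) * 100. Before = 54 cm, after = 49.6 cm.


Formula: Shrinkage% = ((L_before - L_after) / L_before) * 100
Step 1: Shrinkage = 54 - 49.6 = 4.4 cm
Step 2: Shrinkage% = (4.4 / 54) * 100
Step 3: Shrinkage% = 0.081481 * 100 = 8.1481% ≈ 8.1%

8.1%


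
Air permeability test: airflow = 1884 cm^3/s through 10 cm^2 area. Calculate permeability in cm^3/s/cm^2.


Formula: Air Permeability = Airflow / Test Area
AP = 1884 cm^3/s / 10 cm^2
AP = 188.4 cm^3/s/cm^2

188.4 cm^3/s/cm^2


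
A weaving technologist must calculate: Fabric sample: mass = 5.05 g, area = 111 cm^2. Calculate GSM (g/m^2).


Formula: GSM = mass_g / area_m2
Step 1: Convert area: 111 cm^2 = 111 / 10000 = 0.0111 m^2
Step 2: GSM = 5.05 g / 0.0111 m^2 = 455.0 g/m^2

455.0 g/m^2


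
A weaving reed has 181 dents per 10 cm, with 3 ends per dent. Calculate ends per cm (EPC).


Formula: EPC = (dents per 10 cm * ends per dent) / 10
Step 1: Total ends per 10 cm = 181 * 3 = 543
Step 2: EPC = 543 / 10 = 54.3 ends/cm

54.3 ends/cm
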